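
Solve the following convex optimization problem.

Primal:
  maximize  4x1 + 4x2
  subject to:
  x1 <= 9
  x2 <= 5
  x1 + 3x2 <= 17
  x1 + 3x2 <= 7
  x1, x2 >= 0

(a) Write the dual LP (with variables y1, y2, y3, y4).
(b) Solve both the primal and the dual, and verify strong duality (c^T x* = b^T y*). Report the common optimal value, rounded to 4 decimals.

The standard primal-dual pair for 'max c^T x s.t. A x <= b, x >= 0' is:
  Dual:  min b^T y  s.t.  A^T y >= c,  y >= 0.

So the dual LP is:
  minimize  9y1 + 5y2 + 17y3 + 7y4
  subject to:
    y1 + y3 + y4 >= 4
    y2 + 3y3 + 3y4 >= 4
    y1, y2, y3, y4 >= 0

Solving the primal: x* = (7, 0).
  primal value c^T x* = 28.
Solving the dual: y* = (0, 0, 0, 4).
  dual value b^T y* = 28.
Strong duality: c^T x* = b^T y*. Confirmed.

28


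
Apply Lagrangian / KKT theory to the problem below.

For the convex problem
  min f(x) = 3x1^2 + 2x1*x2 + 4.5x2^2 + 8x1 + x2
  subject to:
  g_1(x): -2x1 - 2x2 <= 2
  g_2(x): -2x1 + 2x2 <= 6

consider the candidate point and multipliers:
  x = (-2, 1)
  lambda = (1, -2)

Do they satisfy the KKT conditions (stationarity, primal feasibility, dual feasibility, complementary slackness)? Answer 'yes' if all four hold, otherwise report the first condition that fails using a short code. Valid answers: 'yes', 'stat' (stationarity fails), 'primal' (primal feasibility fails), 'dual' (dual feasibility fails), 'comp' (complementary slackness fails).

Gradient of f: grad f(x) = Q x + c = (-2, 6)
Constraint values g_i(x) = a_i^T x - b_i:
  g_1((-2, 1)) = 0
  g_2((-2, 1)) = 0
Stationarity residual: grad f(x) + sum_i lambda_i a_i = (0, 0)
  -> stationarity OK
Primal feasibility (all g_i <= 0): OK
Dual feasibility (all lambda_i >= 0): FAILS
Complementary slackness (lambda_i * g_i(x) = 0 for all i): OK

Verdict: the first failing condition is dual_feasibility -> dual.

dual


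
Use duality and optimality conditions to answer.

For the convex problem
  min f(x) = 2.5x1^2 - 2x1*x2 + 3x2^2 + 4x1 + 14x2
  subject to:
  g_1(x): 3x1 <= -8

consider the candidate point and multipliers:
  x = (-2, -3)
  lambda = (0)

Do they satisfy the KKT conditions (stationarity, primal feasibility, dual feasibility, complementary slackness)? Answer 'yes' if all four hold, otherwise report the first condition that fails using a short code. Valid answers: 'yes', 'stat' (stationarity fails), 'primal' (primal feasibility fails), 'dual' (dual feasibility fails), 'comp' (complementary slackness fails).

Gradient of f: grad f(x) = Q x + c = (0, 0)
Constraint values g_i(x) = a_i^T x - b_i:
  g_1((-2, -3)) = 2
Stationarity residual: grad f(x) + sum_i lambda_i a_i = (0, 0)
  -> stationarity OK
Primal feasibility (all g_i <= 0): FAILS
Dual feasibility (all lambda_i >= 0): OK
Complementary slackness (lambda_i * g_i(x) = 0 for all i): OK

Verdict: the first failing condition is primal_feasibility -> primal.

primal


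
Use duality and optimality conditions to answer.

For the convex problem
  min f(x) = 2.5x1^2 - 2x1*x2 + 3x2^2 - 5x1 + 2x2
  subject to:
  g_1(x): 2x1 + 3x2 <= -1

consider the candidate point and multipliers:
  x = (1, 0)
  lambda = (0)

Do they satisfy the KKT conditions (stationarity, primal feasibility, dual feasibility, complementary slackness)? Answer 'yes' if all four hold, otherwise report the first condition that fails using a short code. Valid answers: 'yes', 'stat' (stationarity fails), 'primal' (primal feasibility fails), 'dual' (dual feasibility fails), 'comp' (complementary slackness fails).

Gradient of f: grad f(x) = Q x + c = (0, 0)
Constraint values g_i(x) = a_i^T x - b_i:
  g_1((1, 0)) = 3
Stationarity residual: grad f(x) + sum_i lambda_i a_i = (0, 0)
  -> stationarity OK
Primal feasibility (all g_i <= 0): FAILS
Dual feasibility (all lambda_i >= 0): OK
Complementary slackness (lambda_i * g_i(x) = 0 for all i): OK

Verdict: the first failing condition is primal_feasibility -> primal.

primal


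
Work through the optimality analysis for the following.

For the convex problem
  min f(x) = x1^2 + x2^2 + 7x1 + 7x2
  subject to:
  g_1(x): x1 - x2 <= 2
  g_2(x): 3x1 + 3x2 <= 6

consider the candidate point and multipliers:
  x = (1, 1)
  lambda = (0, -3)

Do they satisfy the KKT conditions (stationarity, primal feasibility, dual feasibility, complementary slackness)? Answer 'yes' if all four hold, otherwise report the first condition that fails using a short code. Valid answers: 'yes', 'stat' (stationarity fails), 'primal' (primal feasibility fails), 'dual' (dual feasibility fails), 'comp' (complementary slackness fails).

Gradient of f: grad f(x) = Q x + c = (9, 9)
Constraint values g_i(x) = a_i^T x - b_i:
  g_1((1, 1)) = -2
  g_2((1, 1)) = 0
Stationarity residual: grad f(x) + sum_i lambda_i a_i = (0, 0)
  -> stationarity OK
Primal feasibility (all g_i <= 0): OK
Dual feasibility (all lambda_i >= 0): FAILS
Complementary slackness (lambda_i * g_i(x) = 0 for all i): OK

Verdict: the first failing condition is dual_feasibility -> dual.

dual


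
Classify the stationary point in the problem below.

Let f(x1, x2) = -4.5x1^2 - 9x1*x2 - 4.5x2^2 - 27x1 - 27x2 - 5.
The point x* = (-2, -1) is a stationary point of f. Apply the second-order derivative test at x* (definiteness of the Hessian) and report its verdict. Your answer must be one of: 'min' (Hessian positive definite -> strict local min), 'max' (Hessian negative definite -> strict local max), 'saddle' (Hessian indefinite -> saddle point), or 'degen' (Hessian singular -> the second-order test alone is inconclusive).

Compute the Hessian H = grad^2 f:
  H = [[-9, -9], [-9, -9]]
Verify stationarity: grad f(x*) = H x* + g = (0, 0).
Eigenvalues of H: -18, 0.
H has a zero eigenvalue (singular; negative semidefinite but not definite), so H is neither positive definite, negative definite, nor indefinite. The second-order test alone is inconclusive -> degen.
(Indeed, f is constant along the null direction of H through x*, so x* is not a strict local extremum.)

degen


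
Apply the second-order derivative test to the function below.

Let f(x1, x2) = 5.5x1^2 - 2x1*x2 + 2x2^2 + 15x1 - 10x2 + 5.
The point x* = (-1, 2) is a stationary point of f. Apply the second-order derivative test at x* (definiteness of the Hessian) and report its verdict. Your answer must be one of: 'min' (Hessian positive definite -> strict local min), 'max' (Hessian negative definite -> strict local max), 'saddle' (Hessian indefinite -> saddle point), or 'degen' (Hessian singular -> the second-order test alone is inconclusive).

Compute the Hessian H = grad^2 f:
  H = [[11, -2], [-2, 4]]
Verify stationarity: grad f(x*) = H x* + g = (0, 0).
Eigenvalues of H: 3.4689, 11.5311.
Both eigenvalues > 0, so H is positive definite -> x* is a strict local min.

min


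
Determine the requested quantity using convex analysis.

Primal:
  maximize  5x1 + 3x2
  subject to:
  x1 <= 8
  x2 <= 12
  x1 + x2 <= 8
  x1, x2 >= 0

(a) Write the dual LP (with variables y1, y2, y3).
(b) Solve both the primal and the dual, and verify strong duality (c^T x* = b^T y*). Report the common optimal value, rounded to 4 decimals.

The standard primal-dual pair for 'max c^T x s.t. A x <= b, x >= 0' is:
  Dual:  min b^T y  s.t.  A^T y >= c,  y >= 0.

So the dual LP is:
  minimize  8y1 + 12y2 + 8y3
  subject to:
    y1 + y3 >= 5
    y2 + y3 >= 3
    y1, y2, y3 >= 0

Solving the primal: x* = (8, 0).
  primal value c^T x* = 40.
Solving the dual: y* = (2, 0, 3).
  dual value b^T y* = 40.
Strong duality: c^T x* = b^T y*. Confirmed.

40


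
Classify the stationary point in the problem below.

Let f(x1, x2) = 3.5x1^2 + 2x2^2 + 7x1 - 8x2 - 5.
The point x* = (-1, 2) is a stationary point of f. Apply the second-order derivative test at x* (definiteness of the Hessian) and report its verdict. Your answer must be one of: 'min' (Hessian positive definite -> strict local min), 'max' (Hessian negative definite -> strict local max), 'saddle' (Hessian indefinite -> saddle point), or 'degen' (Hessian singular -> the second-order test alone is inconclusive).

Compute the Hessian H = grad^2 f:
  H = [[7, 0], [0, 4]]
Verify stationarity: grad f(x*) = H x* + g = (0, 0).
Eigenvalues of H: 4, 7.
Both eigenvalues > 0, so H is positive definite -> x* is a strict local min.

min


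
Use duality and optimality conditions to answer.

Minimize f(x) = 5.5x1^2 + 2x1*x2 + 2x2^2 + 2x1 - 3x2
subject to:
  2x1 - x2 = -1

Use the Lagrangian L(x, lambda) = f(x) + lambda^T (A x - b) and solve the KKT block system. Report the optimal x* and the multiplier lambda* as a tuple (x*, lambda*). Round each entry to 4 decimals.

Form the Lagrangian:
  L(x, lambda) = (1/2) x^T Q x + c^T x + lambda^T (A x - b)
Stationarity (grad_x L = 0): Q x + c + A^T lambda = 0.
Primal feasibility: A x = b.

This gives the KKT block system:
  [ Q   A^T ] [ x     ]   [-c ]
  [ A    0  ] [ lambda ] = [ b ]

Solving the linear system:
  x*      = (-0.1714, 0.6571)
  lambda* = (-0.7143)
  f(x*)   = -1.5143

x* = (-0.1714, 0.6571), lambda* = (-0.7143)


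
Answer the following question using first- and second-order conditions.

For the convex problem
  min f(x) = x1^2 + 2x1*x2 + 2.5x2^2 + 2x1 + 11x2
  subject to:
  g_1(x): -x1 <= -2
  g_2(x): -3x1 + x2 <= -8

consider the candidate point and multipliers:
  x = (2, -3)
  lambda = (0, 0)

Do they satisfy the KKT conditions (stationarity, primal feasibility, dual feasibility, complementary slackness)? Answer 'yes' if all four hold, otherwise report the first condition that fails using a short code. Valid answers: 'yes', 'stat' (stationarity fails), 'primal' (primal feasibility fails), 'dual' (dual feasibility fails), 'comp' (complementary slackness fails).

Gradient of f: grad f(x) = Q x + c = (0, 0)
Constraint values g_i(x) = a_i^T x - b_i:
  g_1((2, -3)) = 0
  g_2((2, -3)) = -1
Stationarity residual: grad f(x) + sum_i lambda_i a_i = (0, 0)
  -> stationarity OK
Primal feasibility (all g_i <= 0): OK
Dual feasibility (all lambda_i >= 0): OK
Complementary slackness (lambda_i * g_i(x) = 0 for all i): OK

Verdict: yes, KKT holds.

yes


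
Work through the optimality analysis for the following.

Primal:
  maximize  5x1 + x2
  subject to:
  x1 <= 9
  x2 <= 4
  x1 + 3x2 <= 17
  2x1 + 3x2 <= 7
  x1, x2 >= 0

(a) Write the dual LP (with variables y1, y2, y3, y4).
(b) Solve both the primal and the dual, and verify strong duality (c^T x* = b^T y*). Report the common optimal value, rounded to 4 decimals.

The standard primal-dual pair for 'max c^T x s.t. A x <= b, x >= 0' is:
  Dual:  min b^T y  s.t.  A^T y >= c,  y >= 0.

So the dual LP is:
  minimize  9y1 + 4y2 + 17y3 + 7y4
  subject to:
    y1 + y3 + 2y4 >= 5
    y2 + 3y3 + 3y4 >= 1
    y1, y2, y3, y4 >= 0

Solving the primal: x* = (3.5, 0).
  primal value c^T x* = 17.5.
Solving the dual: y* = (0, 0, 0, 2.5).
  dual value b^T y* = 17.5.
Strong duality: c^T x* = b^T y*. Confirmed.

17.5


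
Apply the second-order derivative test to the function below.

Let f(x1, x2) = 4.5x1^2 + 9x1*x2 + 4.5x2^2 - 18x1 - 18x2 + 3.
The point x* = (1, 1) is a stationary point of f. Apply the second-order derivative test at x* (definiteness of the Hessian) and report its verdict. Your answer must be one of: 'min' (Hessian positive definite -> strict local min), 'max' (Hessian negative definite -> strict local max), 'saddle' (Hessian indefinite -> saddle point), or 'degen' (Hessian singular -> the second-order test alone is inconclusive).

Compute the Hessian H = grad^2 f:
  H = [[9, 9], [9, 9]]
Verify stationarity: grad f(x*) = H x* + g = (0, 0).
Eigenvalues of H: 0, 18.
H has a zero eigenvalue (singular; positive semidefinite but not definite), so H is neither positive definite, negative definite, nor indefinite. The second-order test alone is inconclusive -> degen.
(Indeed, f is constant along the null direction of H through x*, so x* is not a strict local extremum.)

degen


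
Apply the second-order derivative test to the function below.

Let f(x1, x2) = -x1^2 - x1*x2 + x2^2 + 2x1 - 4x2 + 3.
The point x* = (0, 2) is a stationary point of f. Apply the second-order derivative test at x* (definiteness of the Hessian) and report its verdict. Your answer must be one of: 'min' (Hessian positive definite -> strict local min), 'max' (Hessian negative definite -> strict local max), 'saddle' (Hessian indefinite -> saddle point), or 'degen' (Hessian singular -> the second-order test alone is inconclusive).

Compute the Hessian H = grad^2 f:
  H = [[-2, -1], [-1, 2]]
Verify stationarity: grad f(x*) = H x* + g = (0, 0).
Eigenvalues of H: -2.2361, 2.2361.
Eigenvalues have mixed signs, so H is indefinite -> x* is a saddle point.

saddle


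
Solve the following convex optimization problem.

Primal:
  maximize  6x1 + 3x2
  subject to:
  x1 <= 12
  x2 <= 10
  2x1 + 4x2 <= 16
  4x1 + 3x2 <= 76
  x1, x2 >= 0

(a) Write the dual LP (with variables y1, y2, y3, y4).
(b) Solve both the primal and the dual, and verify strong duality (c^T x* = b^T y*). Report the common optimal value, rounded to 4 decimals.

The standard primal-dual pair for 'max c^T x s.t. A x <= b, x >= 0' is:
  Dual:  min b^T y  s.t.  A^T y >= c,  y >= 0.

So the dual LP is:
  minimize  12y1 + 10y2 + 16y3 + 76y4
  subject to:
    y1 + 2y3 + 4y4 >= 6
    y2 + 4y3 + 3y4 >= 3
    y1, y2, y3, y4 >= 0

Solving the primal: x* = (8, 0).
  primal value c^T x* = 48.
Solving the dual: y* = (0, 0, 3, 0).
  dual value b^T y* = 48.
Strong duality: c^T x* = b^T y*. Confirmed.

48


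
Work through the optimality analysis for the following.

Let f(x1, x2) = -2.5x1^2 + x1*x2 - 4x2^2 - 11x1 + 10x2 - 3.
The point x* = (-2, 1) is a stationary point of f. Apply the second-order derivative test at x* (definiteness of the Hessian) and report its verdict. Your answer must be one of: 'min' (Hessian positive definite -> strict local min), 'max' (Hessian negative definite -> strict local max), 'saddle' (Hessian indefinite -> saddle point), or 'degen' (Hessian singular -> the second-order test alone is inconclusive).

Compute the Hessian H = grad^2 f:
  H = [[-5, 1], [1, -8]]
Verify stationarity: grad f(x*) = H x* + g = (0, 0).
Eigenvalues of H: -8.3028, -4.6972.
Both eigenvalues < 0, so H is negative definite -> x* is a strict local max.

max


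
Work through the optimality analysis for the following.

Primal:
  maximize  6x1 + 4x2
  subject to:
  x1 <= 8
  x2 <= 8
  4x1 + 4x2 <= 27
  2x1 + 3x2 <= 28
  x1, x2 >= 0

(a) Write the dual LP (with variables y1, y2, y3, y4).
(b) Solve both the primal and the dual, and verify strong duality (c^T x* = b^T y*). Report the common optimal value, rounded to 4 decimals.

The standard primal-dual pair for 'max c^T x s.t. A x <= b, x >= 0' is:
  Dual:  min b^T y  s.t.  A^T y >= c,  y >= 0.

So the dual LP is:
  minimize  8y1 + 8y2 + 27y3 + 28y4
  subject to:
    y1 + 4y3 + 2y4 >= 6
    y2 + 4y3 + 3y4 >= 4
    y1, y2, y3, y4 >= 0

Solving the primal: x* = (6.75, 0).
  primal value c^T x* = 40.5.
Solving the dual: y* = (0, 0, 1.5, 0).
  dual value b^T y* = 40.5.
Strong duality: c^T x* = b^T y*. Confirmed.

40.5


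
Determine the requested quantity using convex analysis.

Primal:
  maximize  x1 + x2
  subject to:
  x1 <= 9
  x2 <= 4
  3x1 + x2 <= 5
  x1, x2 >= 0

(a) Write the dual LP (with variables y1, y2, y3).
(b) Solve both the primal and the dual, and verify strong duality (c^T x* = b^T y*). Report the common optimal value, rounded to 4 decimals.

The standard primal-dual pair for 'max c^T x s.t. A x <= b, x >= 0' is:
  Dual:  min b^T y  s.t.  A^T y >= c,  y >= 0.

So the dual LP is:
  minimize  9y1 + 4y2 + 5y3
  subject to:
    y1 + 3y3 >= 1
    y2 + y3 >= 1
    y1, y2, y3 >= 0

Solving the primal: x* = (0.3333, 4).
  primal value c^T x* = 4.3333.
Solving the dual: y* = (0, 0.6667, 0.3333).
  dual value b^T y* = 4.3333.
Strong duality: c^T x* = b^T y*. Confirmed.

4.3333


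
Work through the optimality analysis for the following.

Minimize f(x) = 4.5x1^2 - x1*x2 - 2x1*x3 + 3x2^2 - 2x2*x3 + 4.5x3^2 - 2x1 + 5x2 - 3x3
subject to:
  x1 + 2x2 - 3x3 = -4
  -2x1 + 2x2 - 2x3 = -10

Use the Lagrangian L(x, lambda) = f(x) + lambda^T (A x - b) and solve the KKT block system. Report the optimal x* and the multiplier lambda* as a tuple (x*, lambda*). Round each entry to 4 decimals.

Form the Lagrangian:
  L(x, lambda) = (1/2) x^T Q x + c^T x + lambda^T (A x - b)
Stationarity (grad_x L = 0): Q x + c + A^T lambda = 0.
Primal feasibility: A x = b.

This gives the KKT block system:
  [ Q   A^T ] [ x     ]   [-c ]
  [ A    0  ] [ lambda ] = [ b ]

Solving the linear system:
  x*      = (2.3729, -1.5085, 1.1186)
  lambda* = (-3.322, 7.6525)
  f(x*)   = 23.7966

x* = (2.3729, -1.5085, 1.1186), lambda* = (-3.322, 7.6525)


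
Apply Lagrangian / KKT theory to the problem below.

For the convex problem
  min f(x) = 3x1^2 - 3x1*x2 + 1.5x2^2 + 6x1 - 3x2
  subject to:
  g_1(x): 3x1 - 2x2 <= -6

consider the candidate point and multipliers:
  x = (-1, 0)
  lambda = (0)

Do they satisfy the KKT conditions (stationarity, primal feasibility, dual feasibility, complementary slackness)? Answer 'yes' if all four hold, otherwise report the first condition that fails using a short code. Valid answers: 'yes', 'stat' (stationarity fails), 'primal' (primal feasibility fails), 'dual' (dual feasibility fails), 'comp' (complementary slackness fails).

Gradient of f: grad f(x) = Q x + c = (0, 0)
Constraint values g_i(x) = a_i^T x - b_i:
  g_1((-1, 0)) = 3
Stationarity residual: grad f(x) + sum_i lambda_i a_i = (0, 0)
  -> stationarity OK
Primal feasibility (all g_i <= 0): FAILS
Dual feasibility (all lambda_i >= 0): OK
Complementary slackness (lambda_i * g_i(x) = 0 for all i): OK

Verdict: the first failing condition is primal_feasibility -> primal.

primal


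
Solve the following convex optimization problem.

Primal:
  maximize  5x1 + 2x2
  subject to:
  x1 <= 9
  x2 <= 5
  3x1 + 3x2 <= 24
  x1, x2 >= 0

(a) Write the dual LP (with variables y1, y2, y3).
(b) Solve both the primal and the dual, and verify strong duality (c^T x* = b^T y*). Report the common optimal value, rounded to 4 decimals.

The standard primal-dual pair for 'max c^T x s.t. A x <= b, x >= 0' is:
  Dual:  min b^T y  s.t.  A^T y >= c,  y >= 0.

So the dual LP is:
  minimize  9y1 + 5y2 + 24y3
  subject to:
    y1 + 3y3 >= 5
    y2 + 3y3 >= 2
    y1, y2, y3 >= 0

Solving the primal: x* = (8, 0).
  primal value c^T x* = 40.
Solving the dual: y* = (0, 0, 1.6667).
  dual value b^T y* = 40.
Strong duality: c^T x* = b^T y*. Confirmed.

40


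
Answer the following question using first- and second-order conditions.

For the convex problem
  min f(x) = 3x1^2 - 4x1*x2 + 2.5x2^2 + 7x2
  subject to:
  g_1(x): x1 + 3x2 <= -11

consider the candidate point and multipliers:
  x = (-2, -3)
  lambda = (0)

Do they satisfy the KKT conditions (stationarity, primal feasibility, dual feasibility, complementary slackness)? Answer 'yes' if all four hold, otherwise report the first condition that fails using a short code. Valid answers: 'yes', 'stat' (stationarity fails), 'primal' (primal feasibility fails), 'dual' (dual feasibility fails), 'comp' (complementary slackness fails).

Gradient of f: grad f(x) = Q x + c = (0, 0)
Constraint values g_i(x) = a_i^T x - b_i:
  g_1((-2, -3)) = 0
Stationarity residual: grad f(x) + sum_i lambda_i a_i = (0, 0)
  -> stationarity OK
Primal feasibility (all g_i <= 0): OK
Dual feasibility (all lambda_i >= 0): OK
Complementary slackness (lambda_i * g_i(x) = 0 for all i): OK

Verdict: yes, KKT holds.

yes


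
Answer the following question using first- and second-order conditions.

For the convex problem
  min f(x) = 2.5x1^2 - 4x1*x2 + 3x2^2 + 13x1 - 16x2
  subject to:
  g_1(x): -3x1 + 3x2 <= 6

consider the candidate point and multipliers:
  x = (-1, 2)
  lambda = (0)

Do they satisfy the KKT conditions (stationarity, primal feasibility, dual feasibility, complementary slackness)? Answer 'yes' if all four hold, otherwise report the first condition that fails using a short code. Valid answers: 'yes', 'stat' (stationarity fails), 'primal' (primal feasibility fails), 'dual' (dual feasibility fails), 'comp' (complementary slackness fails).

Gradient of f: grad f(x) = Q x + c = (0, 0)
Constraint values g_i(x) = a_i^T x - b_i:
  g_1((-1, 2)) = 3
Stationarity residual: grad f(x) + sum_i lambda_i a_i = (0, 0)
  -> stationarity OK
Primal feasibility (all g_i <= 0): FAILS
Dual feasibility (all lambda_i >= 0): OK
Complementary slackness (lambda_i * g_i(x) = 0 for all i): OK

Verdict: the first failing condition is primal_feasibility -> primal.

primal


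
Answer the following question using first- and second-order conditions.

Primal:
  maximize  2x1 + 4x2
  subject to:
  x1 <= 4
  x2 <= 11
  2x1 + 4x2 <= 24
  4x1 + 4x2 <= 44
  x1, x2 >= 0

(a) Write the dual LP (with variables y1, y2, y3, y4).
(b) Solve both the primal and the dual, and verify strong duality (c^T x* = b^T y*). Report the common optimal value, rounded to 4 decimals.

The standard primal-dual pair for 'max c^T x s.t. A x <= b, x >= 0' is:
  Dual:  min b^T y  s.t.  A^T y >= c,  y >= 0.

So the dual LP is:
  minimize  4y1 + 11y2 + 24y3 + 44y4
  subject to:
    y1 + 2y3 + 4y4 >= 2
    y2 + 4y3 + 4y4 >= 4
    y1, y2, y3, y4 >= 0

Solving the primal: x* = (0, 6).
  primal value c^T x* = 24.
Solving the dual: y* = (0, 0, 1, 0).
  dual value b^T y* = 24.
Strong duality: c^T x* = b^T y*. Confirmed.

24


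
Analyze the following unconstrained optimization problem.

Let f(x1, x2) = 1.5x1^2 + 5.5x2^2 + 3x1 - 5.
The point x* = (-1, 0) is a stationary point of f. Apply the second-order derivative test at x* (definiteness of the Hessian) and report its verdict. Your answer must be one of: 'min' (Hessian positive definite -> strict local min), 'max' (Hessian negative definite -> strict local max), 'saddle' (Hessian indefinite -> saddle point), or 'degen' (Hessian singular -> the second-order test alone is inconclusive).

Compute the Hessian H = grad^2 f:
  H = [[3, 0], [0, 11]]
Verify stationarity: grad f(x*) = H x* + g = (0, 0).
Eigenvalues of H: 3, 11.
Both eigenvalues > 0, so H is positive definite -> x* is a strict local min.

min


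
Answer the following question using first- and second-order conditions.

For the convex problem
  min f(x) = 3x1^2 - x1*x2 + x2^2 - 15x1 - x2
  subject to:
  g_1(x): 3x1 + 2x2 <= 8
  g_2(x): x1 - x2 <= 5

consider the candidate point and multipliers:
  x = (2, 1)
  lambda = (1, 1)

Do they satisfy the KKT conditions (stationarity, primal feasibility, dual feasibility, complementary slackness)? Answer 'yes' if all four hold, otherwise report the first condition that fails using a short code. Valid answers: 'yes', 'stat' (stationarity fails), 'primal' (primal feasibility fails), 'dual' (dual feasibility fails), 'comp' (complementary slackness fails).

Gradient of f: grad f(x) = Q x + c = (-4, -1)
Constraint values g_i(x) = a_i^T x - b_i:
  g_1((2, 1)) = 0
  g_2((2, 1)) = -4
Stationarity residual: grad f(x) + sum_i lambda_i a_i = (0, 0)
  -> stationarity OK
Primal feasibility (all g_i <= 0): OK
Dual feasibility (all lambda_i >= 0): OK
Complementary slackness (lambda_i * g_i(x) = 0 for all i): FAILS

Verdict: the first failing condition is complementary_slackness -> comp.

comp


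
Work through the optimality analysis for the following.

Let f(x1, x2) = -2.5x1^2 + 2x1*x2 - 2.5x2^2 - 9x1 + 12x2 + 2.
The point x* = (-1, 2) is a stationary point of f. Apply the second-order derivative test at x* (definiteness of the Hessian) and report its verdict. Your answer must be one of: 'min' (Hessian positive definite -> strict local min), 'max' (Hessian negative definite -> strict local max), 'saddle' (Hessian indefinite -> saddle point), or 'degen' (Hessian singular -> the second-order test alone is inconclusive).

Compute the Hessian H = grad^2 f:
  H = [[-5, 2], [2, -5]]
Verify stationarity: grad f(x*) = H x* + g = (0, 0).
Eigenvalues of H: -7, -3.
Both eigenvalues < 0, so H is negative definite -> x* is a strict local max.

max


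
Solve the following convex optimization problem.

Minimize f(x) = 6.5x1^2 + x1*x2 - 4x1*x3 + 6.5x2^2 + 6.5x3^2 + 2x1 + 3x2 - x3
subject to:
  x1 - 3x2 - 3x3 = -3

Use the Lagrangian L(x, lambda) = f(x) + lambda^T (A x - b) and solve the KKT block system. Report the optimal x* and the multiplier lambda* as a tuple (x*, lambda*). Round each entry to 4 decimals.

Form the Lagrangian:
  L(x, lambda) = (1/2) x^T Q x + c^T x + lambda^T (A x - b)
Stationarity (grad_x L = 0): Q x + c + A^T lambda = 0.
Primal feasibility: A x = b.

This gives the KKT block system:
  [ Q   A^T ] [ x     ]   [-c ]
  [ A    0  ] [ lambda ] = [ b ]

Solving the linear system:
  x*      = (-0.1897, 0.351, 0.5858)
  lambda* = (2.4578)
  f(x*)   = 3.7307

x* = (-0.1897, 0.351, 0.5858), lambda* = (2.4578)


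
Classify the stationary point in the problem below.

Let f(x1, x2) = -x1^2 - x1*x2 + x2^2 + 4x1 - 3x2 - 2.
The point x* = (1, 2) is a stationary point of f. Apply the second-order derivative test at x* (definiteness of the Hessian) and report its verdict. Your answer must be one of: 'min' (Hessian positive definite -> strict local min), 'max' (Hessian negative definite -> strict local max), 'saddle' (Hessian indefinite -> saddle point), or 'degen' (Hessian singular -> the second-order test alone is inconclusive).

Compute the Hessian H = grad^2 f:
  H = [[-2, -1], [-1, 2]]
Verify stationarity: grad f(x*) = H x* + g = (0, 0).
Eigenvalues of H: -2.2361, 2.2361.
Eigenvalues have mixed signs, so H is indefinite -> x* is a saddle point.

saddle


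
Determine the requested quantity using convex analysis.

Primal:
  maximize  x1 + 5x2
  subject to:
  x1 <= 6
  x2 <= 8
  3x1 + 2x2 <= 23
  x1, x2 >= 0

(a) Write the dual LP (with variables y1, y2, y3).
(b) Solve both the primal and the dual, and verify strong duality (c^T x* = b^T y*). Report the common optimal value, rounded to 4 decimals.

The standard primal-dual pair for 'max c^T x s.t. A x <= b, x >= 0' is:
  Dual:  min b^T y  s.t.  A^T y >= c,  y >= 0.

So the dual LP is:
  minimize  6y1 + 8y2 + 23y3
  subject to:
    y1 + 3y3 >= 1
    y2 + 2y3 >= 5
    y1, y2, y3 >= 0

Solving the primal: x* = (2.3333, 8).
  primal value c^T x* = 42.3333.
Solving the dual: y* = (0, 4.3333, 0.3333).
  dual value b^T y* = 42.3333.
Strong duality: c^T x* = b^T y*. Confirmed.

42.3333


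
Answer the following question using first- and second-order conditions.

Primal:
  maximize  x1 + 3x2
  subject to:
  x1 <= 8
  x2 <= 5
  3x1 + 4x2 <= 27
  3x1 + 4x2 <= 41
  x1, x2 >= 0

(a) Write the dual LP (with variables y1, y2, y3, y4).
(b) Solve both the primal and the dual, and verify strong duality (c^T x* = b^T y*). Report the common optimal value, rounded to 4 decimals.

The standard primal-dual pair for 'max c^T x s.t. A x <= b, x >= 0' is:
  Dual:  min b^T y  s.t.  A^T y >= c,  y >= 0.

So the dual LP is:
  minimize  8y1 + 5y2 + 27y3 + 41y4
  subject to:
    y1 + 3y3 + 3y4 >= 1
    y2 + 4y3 + 4y4 >= 3
    y1, y2, y3, y4 >= 0

Solving the primal: x* = (2.3333, 5).
  primal value c^T x* = 17.3333.
Solving the dual: y* = (0, 1.6667, 0.3333, 0).
  dual value b^T y* = 17.3333.
Strong duality: c^T x* = b^T y*. Confirmed.

17.3333


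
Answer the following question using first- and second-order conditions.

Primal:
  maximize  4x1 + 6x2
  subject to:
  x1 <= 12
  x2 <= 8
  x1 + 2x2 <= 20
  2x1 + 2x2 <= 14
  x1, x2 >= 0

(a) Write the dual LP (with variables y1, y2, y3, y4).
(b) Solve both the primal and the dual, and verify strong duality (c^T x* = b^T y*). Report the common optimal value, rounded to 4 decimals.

The standard primal-dual pair for 'max c^T x s.t. A x <= b, x >= 0' is:
  Dual:  min b^T y  s.t.  A^T y >= c,  y >= 0.

So the dual LP is:
  minimize  12y1 + 8y2 + 20y3 + 14y4
  subject to:
    y1 + y3 + 2y4 >= 4
    y2 + 2y3 + 2y4 >= 6
    y1, y2, y3, y4 >= 0

Solving the primal: x* = (0, 7).
  primal value c^T x* = 42.
Solving the dual: y* = (0, 0, 0, 3).
  dual value b^T y* = 42.
Strong duality: c^T x* = b^T y*. Confirmed.

42


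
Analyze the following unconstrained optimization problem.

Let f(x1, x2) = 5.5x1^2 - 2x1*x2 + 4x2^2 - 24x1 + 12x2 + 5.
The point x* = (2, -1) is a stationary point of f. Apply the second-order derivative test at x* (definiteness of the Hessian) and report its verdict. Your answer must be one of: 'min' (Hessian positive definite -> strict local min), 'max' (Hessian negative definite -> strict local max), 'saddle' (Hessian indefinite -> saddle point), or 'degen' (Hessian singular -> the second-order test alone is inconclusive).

Compute the Hessian H = grad^2 f:
  H = [[11, -2], [-2, 8]]
Verify stationarity: grad f(x*) = H x* + g = (0, 0).
Eigenvalues of H: 7, 12.
Both eigenvalues > 0, so H is positive definite -> x* is a strict local min.

min


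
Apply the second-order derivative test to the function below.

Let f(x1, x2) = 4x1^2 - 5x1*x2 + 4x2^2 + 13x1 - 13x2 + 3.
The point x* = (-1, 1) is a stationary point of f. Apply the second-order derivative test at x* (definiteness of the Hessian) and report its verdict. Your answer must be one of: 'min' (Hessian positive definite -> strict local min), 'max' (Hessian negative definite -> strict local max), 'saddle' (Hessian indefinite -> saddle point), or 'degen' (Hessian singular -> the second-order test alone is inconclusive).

Compute the Hessian H = grad^2 f:
  H = [[8, -5], [-5, 8]]
Verify stationarity: grad f(x*) = H x* + g = (0, 0).
Eigenvalues of H: 3, 13.
Both eigenvalues > 0, so H is positive definite -> x* is a strict local min.

min


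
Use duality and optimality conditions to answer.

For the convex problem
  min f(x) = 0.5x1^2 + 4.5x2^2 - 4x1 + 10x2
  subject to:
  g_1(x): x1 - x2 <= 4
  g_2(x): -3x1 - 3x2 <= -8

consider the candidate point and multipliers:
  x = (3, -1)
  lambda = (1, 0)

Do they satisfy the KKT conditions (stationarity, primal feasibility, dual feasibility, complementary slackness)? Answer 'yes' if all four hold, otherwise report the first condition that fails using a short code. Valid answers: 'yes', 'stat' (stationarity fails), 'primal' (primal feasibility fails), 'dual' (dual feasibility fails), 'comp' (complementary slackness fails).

Gradient of f: grad f(x) = Q x + c = (-1, 1)
Constraint values g_i(x) = a_i^T x - b_i:
  g_1((3, -1)) = 0
  g_2((3, -1)) = 2
Stationarity residual: grad f(x) + sum_i lambda_i a_i = (0, 0)
  -> stationarity OK
Primal feasibility (all g_i <= 0): FAILS
Dual feasibility (all lambda_i >= 0): OK
Complementary slackness (lambda_i * g_i(x) = 0 for all i): OK

Verdict: the first failing condition is primal_feasibility -> primal.

primal


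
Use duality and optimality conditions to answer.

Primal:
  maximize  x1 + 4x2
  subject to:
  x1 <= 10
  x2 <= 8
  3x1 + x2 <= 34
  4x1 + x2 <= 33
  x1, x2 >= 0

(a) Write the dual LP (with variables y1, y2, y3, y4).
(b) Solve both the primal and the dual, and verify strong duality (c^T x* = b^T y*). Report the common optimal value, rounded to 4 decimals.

The standard primal-dual pair for 'max c^T x s.t. A x <= b, x >= 0' is:
  Dual:  min b^T y  s.t.  A^T y >= c,  y >= 0.

So the dual LP is:
  minimize  10y1 + 8y2 + 34y3 + 33y4
  subject to:
    y1 + 3y3 + 4y4 >= 1
    y2 + y3 + y4 >= 4
    y1, y2, y3, y4 >= 0

Solving the primal: x* = (6.25, 8).
  primal value c^T x* = 38.25.
Solving the dual: y* = (0, 3.75, 0, 0.25).
  dual value b^T y* = 38.25.
Strong duality: c^T x* = b^T y*. Confirmed.

38.25


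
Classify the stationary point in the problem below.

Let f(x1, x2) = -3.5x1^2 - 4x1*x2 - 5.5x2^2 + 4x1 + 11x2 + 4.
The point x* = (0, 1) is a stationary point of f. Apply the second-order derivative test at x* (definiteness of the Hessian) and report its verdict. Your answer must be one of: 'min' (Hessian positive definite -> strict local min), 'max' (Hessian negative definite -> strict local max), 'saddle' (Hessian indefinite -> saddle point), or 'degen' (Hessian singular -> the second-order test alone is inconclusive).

Compute the Hessian H = grad^2 f:
  H = [[-7, -4], [-4, -11]]
Verify stationarity: grad f(x*) = H x* + g = (0, 0).
Eigenvalues of H: -13.4721, -4.5279.
Both eigenvalues < 0, so H is negative definite -> x* is a strict local max.

max


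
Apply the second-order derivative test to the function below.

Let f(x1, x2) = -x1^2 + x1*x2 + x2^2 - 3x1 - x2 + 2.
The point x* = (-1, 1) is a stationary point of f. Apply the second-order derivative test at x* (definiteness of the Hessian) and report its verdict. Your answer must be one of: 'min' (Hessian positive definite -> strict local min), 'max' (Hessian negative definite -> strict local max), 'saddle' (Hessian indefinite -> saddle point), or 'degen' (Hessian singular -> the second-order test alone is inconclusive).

Compute the Hessian H = grad^2 f:
  H = [[-2, 1], [1, 2]]
Verify stationarity: grad f(x*) = H x* + g = (0, 0).
Eigenvalues of H: -2.2361, 2.2361.
Eigenvalues have mixed signs, so H is indefinite -> x* is a saddle point.

saddle


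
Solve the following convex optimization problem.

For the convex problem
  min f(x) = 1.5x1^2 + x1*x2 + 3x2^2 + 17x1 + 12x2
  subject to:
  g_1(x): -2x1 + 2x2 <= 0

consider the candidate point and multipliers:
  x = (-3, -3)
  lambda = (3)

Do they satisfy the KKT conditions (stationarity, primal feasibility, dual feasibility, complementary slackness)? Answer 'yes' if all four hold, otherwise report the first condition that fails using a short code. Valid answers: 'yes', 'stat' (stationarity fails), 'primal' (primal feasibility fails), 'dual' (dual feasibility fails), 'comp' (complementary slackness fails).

Gradient of f: grad f(x) = Q x + c = (5, -9)
Constraint values g_i(x) = a_i^T x - b_i:
  g_1((-3, -3)) = 0
Stationarity residual: grad f(x) + sum_i lambda_i a_i = (-1, -3)
  -> stationarity FAILS
Primal feasibility (all g_i <= 0): OK
Dual feasibility (all lambda_i >= 0): OK
Complementary slackness (lambda_i * g_i(x) = 0 for all i): OK

Verdict: the first failing condition is stationarity -> stat.

stat


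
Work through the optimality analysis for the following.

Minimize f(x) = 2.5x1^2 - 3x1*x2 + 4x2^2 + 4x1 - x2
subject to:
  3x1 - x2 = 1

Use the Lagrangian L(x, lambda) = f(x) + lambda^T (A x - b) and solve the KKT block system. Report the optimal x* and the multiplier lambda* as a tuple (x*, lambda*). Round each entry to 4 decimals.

Form the Lagrangian:
  L(x, lambda) = (1/2) x^T Q x + c^T x + lambda^T (A x - b)
Stationarity (grad_x L = 0): Q x + c + A^T lambda = 0.
Primal feasibility: A x = b.

This gives the KKT block system:
  [ Q   A^T ] [ x     ]   [-c ]
  [ A    0  ] [ lambda ] = [ b ]

Solving the linear system:
  x*      = (0.339, 0.0169)
  lambda* = (-1.8814)
  f(x*)   = 1.6102

x* = (0.339, 0.0169), lambda* = (-1.8814)


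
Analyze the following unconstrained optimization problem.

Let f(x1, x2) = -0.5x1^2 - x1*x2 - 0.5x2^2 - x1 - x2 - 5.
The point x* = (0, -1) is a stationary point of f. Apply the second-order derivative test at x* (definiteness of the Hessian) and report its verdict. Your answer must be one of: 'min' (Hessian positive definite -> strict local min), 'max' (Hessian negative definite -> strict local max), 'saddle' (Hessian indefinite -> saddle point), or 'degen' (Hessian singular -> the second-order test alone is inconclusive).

Compute the Hessian H = grad^2 f:
  H = [[-1, -1], [-1, -1]]
Verify stationarity: grad f(x*) = H x* + g = (0, 0).
Eigenvalues of H: -2, 0.
H has a zero eigenvalue (singular; negative semidefinite but not definite), so H is neither positive definite, negative definite, nor indefinite. The second-order test alone is inconclusive -> degen.
(Indeed, f is constant along the null direction of H through x*, so x* is not a strict local extremum.)

degen


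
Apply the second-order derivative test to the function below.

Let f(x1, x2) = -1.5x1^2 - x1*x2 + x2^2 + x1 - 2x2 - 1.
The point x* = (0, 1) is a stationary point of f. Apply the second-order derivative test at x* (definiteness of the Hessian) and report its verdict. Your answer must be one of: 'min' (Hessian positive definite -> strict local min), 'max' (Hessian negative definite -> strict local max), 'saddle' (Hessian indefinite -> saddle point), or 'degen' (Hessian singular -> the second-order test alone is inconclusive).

Compute the Hessian H = grad^2 f:
  H = [[-3, -1], [-1, 2]]
Verify stationarity: grad f(x*) = H x* + g = (0, 0).
Eigenvalues of H: -3.1926, 2.1926.
Eigenvalues have mixed signs, so H is indefinite -> x* is a saddle point.

saddle


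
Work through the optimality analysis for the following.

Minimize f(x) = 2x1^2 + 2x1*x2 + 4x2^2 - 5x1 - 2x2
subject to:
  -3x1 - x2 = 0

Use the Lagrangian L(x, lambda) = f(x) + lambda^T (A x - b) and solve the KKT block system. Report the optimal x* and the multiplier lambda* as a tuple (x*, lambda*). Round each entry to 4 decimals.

Form the Lagrangian:
  L(x, lambda) = (1/2) x^T Q x + c^T x + lambda^T (A x - b)
Stationarity (grad_x L = 0): Q x + c + A^T lambda = 0.
Primal feasibility: A x = b.

This gives the KKT block system:
  [ Q   A^T ] [ x     ]   [-c ]
  [ A    0  ] [ lambda ] = [ b ]

Solving the linear system:
  x*      = (-0.0156, 0.0469)
  lambda* = (-1.6562)
  f(x*)   = -0.0078

x* = (-0.0156, 0.0469), lambda* = (-1.6562)


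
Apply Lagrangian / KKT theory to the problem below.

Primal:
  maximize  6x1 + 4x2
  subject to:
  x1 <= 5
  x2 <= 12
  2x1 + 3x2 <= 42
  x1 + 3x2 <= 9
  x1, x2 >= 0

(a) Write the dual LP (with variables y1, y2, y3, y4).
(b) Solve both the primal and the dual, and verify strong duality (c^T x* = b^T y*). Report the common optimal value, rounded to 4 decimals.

The standard primal-dual pair for 'max c^T x s.t. A x <= b, x >= 0' is:
  Dual:  min b^T y  s.t.  A^T y >= c,  y >= 0.

So the dual LP is:
  minimize  5y1 + 12y2 + 42y3 + 9y4
  subject to:
    y1 + 2y3 + y4 >= 6
    y2 + 3y3 + 3y4 >= 4
    y1, y2, y3, y4 >= 0

Solving the primal: x* = (5, 1.3333).
  primal value c^T x* = 35.3333.
Solving the dual: y* = (4.6667, 0, 0, 1.3333).
  dual value b^T y* = 35.3333.
Strong duality: c^T x* = b^T y*. Confirmed.

35.3333


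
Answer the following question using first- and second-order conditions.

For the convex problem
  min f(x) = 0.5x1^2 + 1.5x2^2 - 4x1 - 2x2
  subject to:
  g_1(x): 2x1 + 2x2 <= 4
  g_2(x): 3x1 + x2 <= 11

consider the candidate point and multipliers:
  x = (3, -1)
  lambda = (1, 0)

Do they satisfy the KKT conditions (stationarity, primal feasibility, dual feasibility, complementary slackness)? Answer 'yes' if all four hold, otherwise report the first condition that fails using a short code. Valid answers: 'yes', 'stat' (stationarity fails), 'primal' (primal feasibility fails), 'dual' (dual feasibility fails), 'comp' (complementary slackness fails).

Gradient of f: grad f(x) = Q x + c = (-1, -5)
Constraint values g_i(x) = a_i^T x - b_i:
  g_1((3, -1)) = 0
  g_2((3, -1)) = -3
Stationarity residual: grad f(x) + sum_i lambda_i a_i = (1, -3)
  -> stationarity FAILS
Primal feasibility (all g_i <= 0): OK
Dual feasibility (all lambda_i >= 0): OK
Complementary slackness (lambda_i * g_i(x) = 0 for all i): OK

Verdict: the first failing condition is stationarity -> stat.

stat


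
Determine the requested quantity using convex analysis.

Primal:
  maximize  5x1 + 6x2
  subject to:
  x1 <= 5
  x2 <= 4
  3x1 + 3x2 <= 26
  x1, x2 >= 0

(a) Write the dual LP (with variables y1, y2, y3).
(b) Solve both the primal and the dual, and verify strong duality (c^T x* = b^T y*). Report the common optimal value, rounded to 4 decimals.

The standard primal-dual pair for 'max c^T x s.t. A x <= b, x >= 0' is:
  Dual:  min b^T y  s.t.  A^T y >= c,  y >= 0.

So the dual LP is:
  minimize  5y1 + 4y2 + 26y3
  subject to:
    y1 + 3y3 >= 5
    y2 + 3y3 >= 6
    y1, y2, y3 >= 0

Solving the primal: x* = (4.6667, 4).
  primal value c^T x* = 47.3333.
Solving the dual: y* = (0, 1, 1.6667).
  dual value b^T y* = 47.3333.
Strong duality: c^T x* = b^T y*. Confirmed.

47.3333


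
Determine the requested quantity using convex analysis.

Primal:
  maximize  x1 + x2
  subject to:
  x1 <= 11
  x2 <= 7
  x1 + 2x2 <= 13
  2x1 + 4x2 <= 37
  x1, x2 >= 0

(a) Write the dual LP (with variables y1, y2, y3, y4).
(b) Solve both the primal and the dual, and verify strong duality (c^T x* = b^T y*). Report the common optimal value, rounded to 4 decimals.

The standard primal-dual pair for 'max c^T x s.t. A x <= b, x >= 0' is:
  Dual:  min b^T y  s.t.  A^T y >= c,  y >= 0.

So the dual LP is:
  minimize  11y1 + 7y2 + 13y3 + 37y4
  subject to:
    y1 + y3 + 2y4 >= 1
    y2 + 2y3 + 4y4 >= 1
    y1, y2, y3, y4 >= 0

Solving the primal: x* = (11, 1).
  primal value c^T x* = 12.
Solving the dual: y* = (0.5, 0, 0.5, 0).
  dual value b^T y* = 12.
Strong duality: c^T x* = b^T y*. Confirmed.

12
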